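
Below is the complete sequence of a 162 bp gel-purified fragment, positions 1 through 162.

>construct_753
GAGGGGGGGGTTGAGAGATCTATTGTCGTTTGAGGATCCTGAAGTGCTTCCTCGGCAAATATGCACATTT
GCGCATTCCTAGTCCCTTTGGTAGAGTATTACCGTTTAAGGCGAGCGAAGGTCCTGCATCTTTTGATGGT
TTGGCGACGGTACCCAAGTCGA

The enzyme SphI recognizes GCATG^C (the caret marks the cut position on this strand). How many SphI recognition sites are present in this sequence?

No occurrence of GCATGC is present in the sequence.
SphI does not cut: 0 sites.

0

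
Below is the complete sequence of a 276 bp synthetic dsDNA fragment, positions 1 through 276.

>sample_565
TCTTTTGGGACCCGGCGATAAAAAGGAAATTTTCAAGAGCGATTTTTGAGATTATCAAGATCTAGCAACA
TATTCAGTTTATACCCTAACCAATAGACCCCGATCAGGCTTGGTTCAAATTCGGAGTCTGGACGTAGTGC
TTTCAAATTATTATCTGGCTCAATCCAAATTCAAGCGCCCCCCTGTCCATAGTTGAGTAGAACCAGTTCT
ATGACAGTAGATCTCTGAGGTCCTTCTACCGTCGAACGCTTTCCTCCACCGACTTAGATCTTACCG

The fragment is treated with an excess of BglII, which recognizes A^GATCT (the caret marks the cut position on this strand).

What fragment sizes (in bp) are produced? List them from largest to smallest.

BglII sites (AGATCT) start at positions 58, 219, 266.
BglII cuts after the first base of each site, so after positions 58, 219, 266.
Linear molecule, 3 cuts → 4 fragments:
  1–58 → 58 bp
  59–219 → 161 bp
  220–266 → 47 bp
  267–276 → 10 bp
Sorted largest to smallest: 161, 58, 47, 10 bp.

161, 58, 47, 10 bp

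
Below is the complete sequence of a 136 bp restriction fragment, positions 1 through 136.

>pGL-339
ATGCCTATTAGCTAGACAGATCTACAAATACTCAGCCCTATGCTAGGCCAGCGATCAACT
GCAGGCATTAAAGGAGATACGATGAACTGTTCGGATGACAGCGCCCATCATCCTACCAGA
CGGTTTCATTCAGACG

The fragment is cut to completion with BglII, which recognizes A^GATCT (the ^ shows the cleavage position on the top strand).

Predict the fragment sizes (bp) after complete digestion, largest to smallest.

The BglII site (AGATCT) starts at position 18.
BglII cuts after the first base of each site, so after position 18.
Linear molecule, 1 cut → 2 fragments:
  1–18 → 18 bp
  19–136 → 118 bp
Sorted largest to smallest: 118, 18 bp.

118, 18 bp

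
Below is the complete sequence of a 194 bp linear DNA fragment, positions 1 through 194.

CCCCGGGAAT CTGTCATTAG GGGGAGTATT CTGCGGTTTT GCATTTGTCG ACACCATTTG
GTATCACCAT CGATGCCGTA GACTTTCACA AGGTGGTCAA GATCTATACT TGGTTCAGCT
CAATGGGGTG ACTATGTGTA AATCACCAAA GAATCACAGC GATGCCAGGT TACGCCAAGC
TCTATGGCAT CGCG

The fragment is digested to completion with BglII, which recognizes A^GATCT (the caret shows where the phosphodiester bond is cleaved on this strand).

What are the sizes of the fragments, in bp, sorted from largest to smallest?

100, 94 bp

The BglII site (AGATCT) starts at position 100.
BglII cuts after the first base of each site, so after position 100.
Linear molecule, 1 cut → 2 fragments:
  1–100 → 100 bp
  101–194 → 94 bp
Sorted largest to smallest: 100, 94 bp.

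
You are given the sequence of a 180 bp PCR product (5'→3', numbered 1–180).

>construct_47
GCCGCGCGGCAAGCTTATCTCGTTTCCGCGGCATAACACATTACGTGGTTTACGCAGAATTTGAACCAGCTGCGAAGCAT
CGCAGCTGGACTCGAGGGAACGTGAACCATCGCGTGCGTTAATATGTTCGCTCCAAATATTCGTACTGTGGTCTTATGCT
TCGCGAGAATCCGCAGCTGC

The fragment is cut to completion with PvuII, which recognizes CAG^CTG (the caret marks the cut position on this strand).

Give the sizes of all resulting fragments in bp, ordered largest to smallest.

91, 69, 16, 4 bp

PvuII sites (CAGCTG) start at positions 67, 83, 174.
PvuII cuts after base 3 of each site, so after positions 69, 85, 176.
Linear molecule, 3 cuts → 4 fragments:
  1–69 → 69 bp
  70–85 → 16 bp
  86–176 → 91 bp
  177–180 → 4 bp
Sorted largest to smallest: 91, 69, 16, 4 bp.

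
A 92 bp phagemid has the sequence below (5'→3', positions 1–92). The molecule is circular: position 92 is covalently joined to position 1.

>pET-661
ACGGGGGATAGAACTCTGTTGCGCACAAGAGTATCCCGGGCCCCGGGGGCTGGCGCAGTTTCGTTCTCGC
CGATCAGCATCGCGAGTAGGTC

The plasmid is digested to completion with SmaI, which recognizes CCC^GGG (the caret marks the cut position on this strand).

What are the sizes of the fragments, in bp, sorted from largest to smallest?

SmaI sites (CCCGGG) start at positions 35, 42.
SmaI cuts after base 3 of each site, so after positions 37, 44.
Circular molecule, 2 cuts → 2 fragments:
  38–44 → 7 bp
  45–92 then 1–37 → 48 + 37 = 85 bp
Sorted largest to smallest: 85, 7 bp.

85, 7 bp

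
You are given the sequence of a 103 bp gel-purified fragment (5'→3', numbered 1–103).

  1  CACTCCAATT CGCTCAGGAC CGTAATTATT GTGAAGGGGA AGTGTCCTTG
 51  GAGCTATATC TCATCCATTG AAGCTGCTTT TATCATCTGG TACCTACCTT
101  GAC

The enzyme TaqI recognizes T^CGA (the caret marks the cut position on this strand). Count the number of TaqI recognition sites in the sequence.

0

No occurrence of TCGA is present in the sequence.
TaqI does not cut: 0 sites.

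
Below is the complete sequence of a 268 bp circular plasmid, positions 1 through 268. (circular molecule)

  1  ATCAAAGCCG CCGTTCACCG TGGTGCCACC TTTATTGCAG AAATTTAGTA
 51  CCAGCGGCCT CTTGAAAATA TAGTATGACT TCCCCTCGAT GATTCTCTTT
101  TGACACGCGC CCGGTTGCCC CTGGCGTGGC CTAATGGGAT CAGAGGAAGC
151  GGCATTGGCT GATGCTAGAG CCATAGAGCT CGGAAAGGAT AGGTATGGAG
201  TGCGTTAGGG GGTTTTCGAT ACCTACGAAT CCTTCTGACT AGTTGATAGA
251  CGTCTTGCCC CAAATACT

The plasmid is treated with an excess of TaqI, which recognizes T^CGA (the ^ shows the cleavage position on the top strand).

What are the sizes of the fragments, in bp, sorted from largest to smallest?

138, 130 bp

TaqI sites (TCGA) start at positions 86, 216.
TaqI cuts after the first base of each site, so after positions 86, 216.
Circular molecule, 2 cuts → 2 fragments:
  87–216 → 130 bp
  217–268 then 1–86 → 52 + 86 = 138 bp
Sorted largest to smallest: 138, 130 bp.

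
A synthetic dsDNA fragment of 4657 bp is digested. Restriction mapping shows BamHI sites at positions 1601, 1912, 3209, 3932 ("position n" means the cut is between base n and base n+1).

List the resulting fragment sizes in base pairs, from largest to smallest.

1601, 1297, 725, 723, 311 bp

Linear molecule, 4 cuts → 5 fragments:
  1601 − 0 = 1601 bp
  1912 − 1601 = 311 bp
  3209 − 1912 = 1297 bp
  3932 − 3209 = 723 bp
  4657 − 3932 = 725 bp
Sorted largest to smallest: 1601, 1297, 725, 723, 311 bp.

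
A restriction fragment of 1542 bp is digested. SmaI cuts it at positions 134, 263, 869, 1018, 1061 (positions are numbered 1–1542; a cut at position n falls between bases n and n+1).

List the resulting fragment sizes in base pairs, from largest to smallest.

606, 481, 149, 134, 129, 43 bp

Linear molecule, 5 cuts → 6 fragments:
  134 − 0 = 134 bp
  263 − 134 = 129 bp
  869 − 263 = 606 bp
  1018 − 869 = 149 bp
  1061 − 1018 = 43 bp
  1542 − 1061 = 481 bp
Sorted largest to smallest: 606, 481, 149, 134, 129, 43 bp.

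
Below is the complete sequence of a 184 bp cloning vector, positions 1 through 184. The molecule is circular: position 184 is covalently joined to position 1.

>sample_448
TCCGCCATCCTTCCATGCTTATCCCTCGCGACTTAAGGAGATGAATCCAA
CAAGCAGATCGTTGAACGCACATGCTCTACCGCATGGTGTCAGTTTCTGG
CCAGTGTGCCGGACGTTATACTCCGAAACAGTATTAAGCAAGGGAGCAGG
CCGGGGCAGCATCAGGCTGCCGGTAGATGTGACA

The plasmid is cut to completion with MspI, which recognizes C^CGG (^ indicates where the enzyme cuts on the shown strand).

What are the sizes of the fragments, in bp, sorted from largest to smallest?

MspI sites (CCGG) start at positions 109, 151, 170.
MspI cuts after the first base of each site, so after positions 109, 151, 170.
Circular molecule, 3 cuts → 3 fragments:
  110–151 → 42 bp
  152–170 → 19 bp
  171–184 then 1–109 → 14 + 109 = 123 bp
Sorted largest to smallest: 123, 42, 19 bp.

123, 42, 19 bp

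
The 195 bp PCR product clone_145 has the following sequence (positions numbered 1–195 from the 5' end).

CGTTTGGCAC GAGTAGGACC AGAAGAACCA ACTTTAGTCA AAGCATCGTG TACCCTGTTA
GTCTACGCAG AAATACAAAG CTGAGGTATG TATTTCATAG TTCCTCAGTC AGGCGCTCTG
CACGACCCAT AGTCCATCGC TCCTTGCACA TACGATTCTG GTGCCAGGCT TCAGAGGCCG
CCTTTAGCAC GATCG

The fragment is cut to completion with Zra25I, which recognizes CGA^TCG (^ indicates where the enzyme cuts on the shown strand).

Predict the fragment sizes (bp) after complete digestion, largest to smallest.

192, 3 bp

The Zra25I site (CGATCG) starts at position 190.
Zra25I cuts after base 3 of each site, so after position 192.
Linear molecule, 1 cut → 2 fragments:
  1–192 → 192 bp
  193–195 → 3 bp
Sorted largest to smallest: 192, 3 bp.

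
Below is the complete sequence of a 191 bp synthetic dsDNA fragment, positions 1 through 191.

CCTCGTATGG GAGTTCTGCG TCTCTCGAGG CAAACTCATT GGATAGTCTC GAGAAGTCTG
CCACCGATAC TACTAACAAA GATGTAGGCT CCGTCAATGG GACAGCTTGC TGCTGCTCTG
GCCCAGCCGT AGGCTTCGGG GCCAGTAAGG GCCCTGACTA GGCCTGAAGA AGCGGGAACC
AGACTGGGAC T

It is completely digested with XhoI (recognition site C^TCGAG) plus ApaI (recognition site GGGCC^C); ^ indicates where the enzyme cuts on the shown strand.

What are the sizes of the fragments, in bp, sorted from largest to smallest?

105, 38, 24, 24 bp

XhoI sites (CTCGAG) start at positions 24, 48.
XhoI cuts after the first base of each site, so after positions 24, 48.
The ApaI site (GGGCCC) starts at position 149.
ApaI cuts after base 5 of each site (before the last base), so after position 153.
Combined cut positions: 24, 48, 153.
Linear molecule, 3 cuts → 4 fragments:
  1–24 → 24 bp
  25–48 → 24 bp
  49–153 → 105 bp
  154–191 → 38 bp
Sorted largest to smallest: 105, 38, 24, 24 bp.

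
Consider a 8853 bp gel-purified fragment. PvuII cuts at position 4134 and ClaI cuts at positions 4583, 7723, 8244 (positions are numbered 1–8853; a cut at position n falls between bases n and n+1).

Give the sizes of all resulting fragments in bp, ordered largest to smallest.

4134, 3140, 609, 521, 449 bp

Combined cut positions (sorted): 4134, 4583, 7723, 8244.
Linear molecule, 4 cuts → 5 fragments:
  4134 − 0 = 4134 bp
  4583 − 4134 = 449 bp
  7723 − 4583 = 3140 bp
  8244 − 7723 = 521 bp
  8853 − 8244 = 609 bp
Sorted largest to smallest: 4134, 3140, 609, 521, 449 bp.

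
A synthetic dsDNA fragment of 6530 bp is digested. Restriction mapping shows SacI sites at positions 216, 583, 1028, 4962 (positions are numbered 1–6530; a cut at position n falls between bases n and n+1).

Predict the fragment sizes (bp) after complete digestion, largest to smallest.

3934, 1568, 445, 367, 216 bp

Linear molecule, 4 cuts → 5 fragments:
  216 − 0 = 216 bp
  583 − 216 = 367 bp
  1028 − 583 = 445 bp
  4962 − 1028 = 3934 bp
  6530 − 4962 = 1568 bp
Sorted largest to smallest: 3934, 1568, 445, 367, 216 bp.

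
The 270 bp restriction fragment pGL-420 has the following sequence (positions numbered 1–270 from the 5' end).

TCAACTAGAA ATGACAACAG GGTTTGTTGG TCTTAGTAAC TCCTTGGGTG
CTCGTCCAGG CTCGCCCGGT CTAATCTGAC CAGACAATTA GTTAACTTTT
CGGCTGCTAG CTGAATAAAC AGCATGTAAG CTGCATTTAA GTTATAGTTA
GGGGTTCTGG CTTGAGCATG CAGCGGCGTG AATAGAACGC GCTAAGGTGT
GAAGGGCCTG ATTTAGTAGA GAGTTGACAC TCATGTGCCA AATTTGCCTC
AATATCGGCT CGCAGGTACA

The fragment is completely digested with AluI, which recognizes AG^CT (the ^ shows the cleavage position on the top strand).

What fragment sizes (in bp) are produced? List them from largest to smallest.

140, 110, 20 bp

AluI sites (AGCT) start at positions 109, 129.
AluI cuts after base 2 of each site, so after positions 110, 130.
Linear molecule, 2 cuts → 3 fragments:
  1–110 → 110 bp
  111–130 → 20 bp
  131–270 → 140 bp
Sorted largest to smallest: 140, 110, 20 bp.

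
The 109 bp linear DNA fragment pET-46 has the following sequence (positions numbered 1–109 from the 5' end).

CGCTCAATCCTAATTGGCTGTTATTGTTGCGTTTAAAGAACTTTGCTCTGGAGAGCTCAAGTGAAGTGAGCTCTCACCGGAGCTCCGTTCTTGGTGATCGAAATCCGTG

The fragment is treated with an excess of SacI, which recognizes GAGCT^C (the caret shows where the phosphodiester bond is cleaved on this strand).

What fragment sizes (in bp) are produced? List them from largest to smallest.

SacI sites (GAGCTC) start at positions 53, 68, 80.
SacI cuts after base 5 of each site (before the last base), so after positions 57, 72, 84.
Linear molecule, 3 cuts → 4 fragments:
  1–57 → 57 bp
  58–72 → 15 bp
  73–84 → 12 bp
  85–109 → 25 bp
Sorted largest to smallest: 57, 25, 15, 12 bp.

57, 25, 15, 12 bp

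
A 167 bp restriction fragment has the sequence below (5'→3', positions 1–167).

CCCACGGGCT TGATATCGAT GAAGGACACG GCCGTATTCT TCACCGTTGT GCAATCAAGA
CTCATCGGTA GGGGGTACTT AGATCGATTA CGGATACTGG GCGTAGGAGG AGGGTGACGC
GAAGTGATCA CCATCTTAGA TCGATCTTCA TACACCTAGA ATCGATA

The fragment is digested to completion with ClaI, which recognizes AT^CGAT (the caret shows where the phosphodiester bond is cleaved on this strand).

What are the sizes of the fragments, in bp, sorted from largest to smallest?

ClaI sites (ATCGAT) start at positions 15, 83, 140, 161.
ClaI cuts after base 2 of each site, so after positions 16, 84, 141, 162.
Linear molecule, 4 cuts → 5 fragments:
  1–16 → 16 bp
  17–84 → 68 bp
  85–141 → 57 bp
  142–162 → 21 bp
  163–167 → 5 bp
Sorted largest to smallest: 68, 57, 21, 16, 5 bp.

68, 57, 21, 16, 5 bp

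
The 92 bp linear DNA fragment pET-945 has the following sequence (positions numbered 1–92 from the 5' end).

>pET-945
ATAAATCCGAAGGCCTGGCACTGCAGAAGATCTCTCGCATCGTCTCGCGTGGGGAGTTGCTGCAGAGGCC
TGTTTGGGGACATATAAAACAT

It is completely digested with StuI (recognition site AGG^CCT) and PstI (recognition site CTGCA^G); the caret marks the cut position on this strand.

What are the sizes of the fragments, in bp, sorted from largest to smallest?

39, 24, 13, 12, 4 bp

StuI sites (AGGCCT) start at positions 11, 66.
StuI cuts after base 3 of each site, so after positions 13, 68.
PstI sites (CTGCAG) start at positions 21, 60.
PstI cuts after base 5 of each site (before the last base), so after positions 25, 64.
Combined cut positions: 13, 25, 64, 68.
Linear molecule, 4 cuts → 5 fragments:
  1–13 → 13 bp
  14–25 → 12 bp
  26–64 → 39 bp
  65–68 → 4 bp
  69–92 → 24 bp
Sorted largest to smallest: 39, 24, 13, 12, 4 bp.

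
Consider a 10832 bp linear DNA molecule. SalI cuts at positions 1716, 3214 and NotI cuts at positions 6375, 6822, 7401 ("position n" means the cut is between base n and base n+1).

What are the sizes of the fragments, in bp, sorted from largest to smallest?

Combined cut positions (sorted): 1716, 3214, 6375, 6822, 7401.
Linear molecule, 5 cuts → 6 fragments:
  1716 − 0 = 1716 bp
  3214 − 1716 = 1498 bp
  6375 − 3214 = 3161 bp
  6822 − 6375 = 447 bp
  7401 − 6822 = 579 bp
  10832 − 7401 = 3431 bp
Sorted largest to smallest: 3431, 3161, 1716, 1498, 579, 447 bp.

3431, 3161, 1716, 1498, 579, 447 bp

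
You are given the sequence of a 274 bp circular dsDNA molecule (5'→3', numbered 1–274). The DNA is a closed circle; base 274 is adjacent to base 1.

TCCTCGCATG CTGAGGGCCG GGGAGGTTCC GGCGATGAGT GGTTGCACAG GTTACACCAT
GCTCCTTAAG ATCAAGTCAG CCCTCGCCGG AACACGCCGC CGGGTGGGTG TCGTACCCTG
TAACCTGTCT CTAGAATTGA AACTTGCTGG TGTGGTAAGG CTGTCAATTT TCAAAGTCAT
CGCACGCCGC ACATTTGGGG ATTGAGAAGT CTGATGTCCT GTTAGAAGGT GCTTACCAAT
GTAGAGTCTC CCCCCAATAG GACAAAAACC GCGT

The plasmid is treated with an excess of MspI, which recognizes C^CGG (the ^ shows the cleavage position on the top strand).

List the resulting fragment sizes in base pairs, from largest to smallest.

MspI sites (CCGG) start at positions 18, 29, 87, 100.
MspI cuts after the first base of each site, so after positions 18, 29, 87, 100.
Circular molecule, 4 cuts → 4 fragments:
  19–29 → 11 bp
  30–87 → 58 bp
  88–100 → 13 bp
  101–274 then 1–18 → 174 + 18 = 192 bp
Sorted largest to smallest: 192, 58, 13, 11 bp.

192, 58, 13, 11 bp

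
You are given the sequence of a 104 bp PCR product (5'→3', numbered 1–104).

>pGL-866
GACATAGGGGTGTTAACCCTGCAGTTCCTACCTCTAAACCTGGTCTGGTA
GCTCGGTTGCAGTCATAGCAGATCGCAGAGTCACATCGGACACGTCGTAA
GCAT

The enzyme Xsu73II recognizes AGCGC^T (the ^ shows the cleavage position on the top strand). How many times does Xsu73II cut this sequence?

No occurrence of AGCGCT is present in the sequence.
Xsu73II does not cut: 0 sites.

0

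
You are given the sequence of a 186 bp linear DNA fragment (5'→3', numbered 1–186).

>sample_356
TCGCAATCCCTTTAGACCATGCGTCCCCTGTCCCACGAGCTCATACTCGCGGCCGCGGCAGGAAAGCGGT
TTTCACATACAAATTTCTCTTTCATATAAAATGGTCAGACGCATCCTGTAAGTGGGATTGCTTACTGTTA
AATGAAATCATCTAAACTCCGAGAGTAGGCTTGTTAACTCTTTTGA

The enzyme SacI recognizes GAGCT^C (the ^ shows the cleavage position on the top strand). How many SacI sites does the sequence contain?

1

GAGCTC occurs starting at position 37.
SacI cuts at 1 site.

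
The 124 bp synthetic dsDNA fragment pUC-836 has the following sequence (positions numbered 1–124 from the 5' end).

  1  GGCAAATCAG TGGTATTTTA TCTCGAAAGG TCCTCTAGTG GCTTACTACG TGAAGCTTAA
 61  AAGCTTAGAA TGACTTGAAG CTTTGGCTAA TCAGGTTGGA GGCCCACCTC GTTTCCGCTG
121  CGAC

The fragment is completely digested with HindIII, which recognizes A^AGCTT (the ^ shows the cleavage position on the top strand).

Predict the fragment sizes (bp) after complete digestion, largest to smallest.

53, 46, 17, 8 bp

HindIII sites (AAGCTT) start at positions 53, 61, 78.
HindIII cuts after the first base of each site, so after positions 53, 61, 78.
Linear molecule, 3 cuts → 4 fragments:
  1–53 → 53 bp
  54–61 → 8 bp
  62–78 → 17 bp
  79–124 → 46 bp
Sorted largest to smallest: 53, 46, 17, 8 bp.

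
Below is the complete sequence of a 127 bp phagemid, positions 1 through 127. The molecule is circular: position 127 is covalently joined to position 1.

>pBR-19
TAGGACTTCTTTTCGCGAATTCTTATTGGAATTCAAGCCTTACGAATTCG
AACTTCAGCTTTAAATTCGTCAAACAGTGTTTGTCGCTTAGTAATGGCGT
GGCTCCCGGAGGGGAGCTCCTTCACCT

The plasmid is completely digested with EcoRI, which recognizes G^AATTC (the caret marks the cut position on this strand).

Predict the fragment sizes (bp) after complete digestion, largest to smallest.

EcoRI sites (GAATTC) start at positions 17, 29, 44.
EcoRI cuts after the first base of each site, so after positions 17, 29, 44.
Circular molecule, 3 cuts → 3 fragments:
  18–29 → 12 bp
  30–44 → 15 bp
  45–127 then 1–17 → 83 + 17 = 100 bp
Sorted largest to smallest: 100, 15, 12 bp.

100, 15, 12 bp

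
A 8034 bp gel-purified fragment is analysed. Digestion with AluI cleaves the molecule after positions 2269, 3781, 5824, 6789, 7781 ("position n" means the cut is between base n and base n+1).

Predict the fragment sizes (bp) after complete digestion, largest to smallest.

2269, 2043, 1512, 992, 965, 253 bp

Linear molecule, 5 cuts → 6 fragments:
  2269 − 0 = 2269 bp
  3781 − 2269 = 1512 bp
  5824 − 3781 = 2043 bp
  6789 − 5824 = 965 bp
  7781 − 6789 = 992 bp
  8034 − 7781 = 253 bp
Sorted largest to smallest: 2269, 2043, 1512, 992, 965, 253 bp.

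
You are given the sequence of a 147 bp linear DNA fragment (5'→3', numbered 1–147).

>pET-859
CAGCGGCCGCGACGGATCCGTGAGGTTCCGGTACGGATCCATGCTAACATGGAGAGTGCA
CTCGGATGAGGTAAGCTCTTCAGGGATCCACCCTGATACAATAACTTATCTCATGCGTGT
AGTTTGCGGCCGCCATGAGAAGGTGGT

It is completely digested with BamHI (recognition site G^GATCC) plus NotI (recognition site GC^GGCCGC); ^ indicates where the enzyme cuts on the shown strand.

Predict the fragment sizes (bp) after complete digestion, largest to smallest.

BamHI sites (GGATCC) start at positions 14, 35, 84.
BamHI cuts after the first base of each site, so after positions 14, 35, 84.
NotI sites (GCGGCCGC) start at positions 3, 126.
NotI cuts after base 2 of each site, so after positions 4, 127.
Combined cut positions: 4, 14, 35, 84, 127.
Linear molecule, 5 cuts → 6 fragments:
  1–4 → 4 bp
  5–14 → 10 bp
  15–35 → 21 bp
  36–84 → 49 bp
  85–127 → 43 bp
  128–147 → 20 bp
Sorted largest to smallest: 49, 43, 21, 20, 10, 4 bp.

49, 43, 21, 20, 10, 4 bp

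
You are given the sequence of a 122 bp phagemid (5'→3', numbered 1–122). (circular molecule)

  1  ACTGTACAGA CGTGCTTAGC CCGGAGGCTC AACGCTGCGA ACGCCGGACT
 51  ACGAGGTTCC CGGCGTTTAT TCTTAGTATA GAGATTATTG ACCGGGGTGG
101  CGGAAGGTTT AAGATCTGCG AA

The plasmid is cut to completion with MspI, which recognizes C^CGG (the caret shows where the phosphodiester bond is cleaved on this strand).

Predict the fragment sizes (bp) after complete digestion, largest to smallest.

MspI sites (CCGG) start at positions 21, 44, 60, 92.
MspI cuts after the first base of each site, so after positions 21, 44, 60, 92.
Circular molecule, 4 cuts → 4 fragments:
  22–44 → 23 bp
  45–60 → 16 bp
  61–92 → 32 bp
  93–122 then 1–21 → 30 + 21 = 51 bp
Sorted largest to smallest: 51, 32, 23, 16 bp.

51, 32, 23, 16 bp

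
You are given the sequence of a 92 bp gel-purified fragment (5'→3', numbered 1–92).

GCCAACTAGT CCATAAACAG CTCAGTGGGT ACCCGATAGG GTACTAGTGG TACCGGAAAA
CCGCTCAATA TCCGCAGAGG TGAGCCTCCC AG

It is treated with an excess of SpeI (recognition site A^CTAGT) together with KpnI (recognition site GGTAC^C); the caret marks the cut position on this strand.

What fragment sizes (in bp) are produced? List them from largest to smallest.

SpeI sites (ACTAGT) start at positions 5, 43.
SpeI cuts after the first base of each site, so after positions 5, 43.
KpnI sites (GGTACC) start at positions 28, 49.
KpnI cuts after base 5 of each site (before the last base), so after positions 32, 53.
Combined cut positions: 5, 32, 43, 53.
Linear molecule, 4 cuts → 5 fragments:
  1–5 → 5 bp
  6–32 → 27 bp
  33–43 → 11 bp
  44–53 → 10 bp
  54–92 → 39 bp
Sorted largest to smallest: 39, 27, 11, 10, 5 bp.

39, 27, 11, 10, 5 bp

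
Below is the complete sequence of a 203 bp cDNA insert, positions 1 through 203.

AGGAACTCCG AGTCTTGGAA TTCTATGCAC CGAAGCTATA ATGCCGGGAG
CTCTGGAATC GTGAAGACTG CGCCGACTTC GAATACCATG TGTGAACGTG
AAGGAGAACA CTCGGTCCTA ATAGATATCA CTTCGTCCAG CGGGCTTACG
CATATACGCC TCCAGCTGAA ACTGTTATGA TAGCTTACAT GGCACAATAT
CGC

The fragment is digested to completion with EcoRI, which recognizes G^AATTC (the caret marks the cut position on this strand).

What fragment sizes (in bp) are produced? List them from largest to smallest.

The EcoRI site (GAATTC) starts at position 18.
EcoRI cuts after the first base of each site, so after position 18.
Linear molecule, 1 cut → 2 fragments:
  1–18 → 18 bp
  19–203 → 185 bp
Sorted largest to smallest: 185, 18 bp.

185, 18 bp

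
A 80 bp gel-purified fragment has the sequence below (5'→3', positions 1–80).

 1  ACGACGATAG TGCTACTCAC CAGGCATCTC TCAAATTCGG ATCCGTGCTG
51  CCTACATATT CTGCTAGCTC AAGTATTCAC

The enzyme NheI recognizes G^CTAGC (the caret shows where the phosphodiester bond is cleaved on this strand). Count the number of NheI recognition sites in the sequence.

GCTAGC occurs starting at position 63.
NheI cuts at 1 site.

1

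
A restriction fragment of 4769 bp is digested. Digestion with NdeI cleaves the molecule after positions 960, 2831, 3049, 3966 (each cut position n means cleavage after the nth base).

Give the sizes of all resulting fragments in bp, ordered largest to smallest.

Linear molecule, 4 cuts → 5 fragments:
  960 − 0 = 960 bp
  2831 − 960 = 1871 bp
  3049 − 2831 = 218 bp
  3966 − 3049 = 917 bp
  4769 − 3966 = 803 bp
Sorted largest to smallest: 1871, 960, 917, 803, 218 bp.

1871, 960, 917, 803, 218 bp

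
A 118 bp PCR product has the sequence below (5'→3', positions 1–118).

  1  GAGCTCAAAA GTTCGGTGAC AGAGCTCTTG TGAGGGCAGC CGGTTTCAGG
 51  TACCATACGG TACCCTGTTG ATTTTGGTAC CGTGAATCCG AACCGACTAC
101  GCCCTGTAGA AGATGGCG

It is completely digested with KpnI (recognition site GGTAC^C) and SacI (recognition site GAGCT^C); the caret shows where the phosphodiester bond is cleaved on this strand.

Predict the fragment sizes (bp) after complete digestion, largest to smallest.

38, 27, 21, 17, 10, 5 bp

KpnI sites (GGTACC) start at positions 49, 59, 76.
KpnI cuts after base 5 of each site (before the last base), so after positions 53, 63, 80.
SacI sites (GAGCTC) start at positions 1, 22.
SacI cuts after base 5 of each site (before the last base), so after positions 5, 26.
Combined cut positions: 5, 26, 53, 63, 80.
Linear molecule, 5 cuts → 6 fragments:
  1–5 → 5 bp
  6–26 → 21 bp
  27–53 → 27 bp
  54–63 → 10 bp
  64–80 → 17 bp
  81–118 → 38 bp
Sorted largest to smallest: 38, 27, 21, 17, 10, 5 bp.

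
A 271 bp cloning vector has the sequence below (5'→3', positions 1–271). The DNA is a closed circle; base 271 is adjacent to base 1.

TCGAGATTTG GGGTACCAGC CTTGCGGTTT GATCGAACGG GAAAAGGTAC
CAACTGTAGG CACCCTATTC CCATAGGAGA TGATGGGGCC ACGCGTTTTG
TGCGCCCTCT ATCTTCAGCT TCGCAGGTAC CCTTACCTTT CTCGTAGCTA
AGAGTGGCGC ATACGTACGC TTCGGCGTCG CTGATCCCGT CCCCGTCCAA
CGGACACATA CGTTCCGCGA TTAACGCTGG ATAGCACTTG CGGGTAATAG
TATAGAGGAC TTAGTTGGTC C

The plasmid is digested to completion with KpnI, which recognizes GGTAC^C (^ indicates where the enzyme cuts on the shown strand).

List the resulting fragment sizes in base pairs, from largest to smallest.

157, 80, 34 bp

KpnI sites (GGTACC) start at positions 12, 46, 126.
KpnI cuts after base 5 of each site (before the last base), so after positions 16, 50, 130.
Circular molecule, 3 cuts → 3 fragments:
  17–50 → 34 bp
  51–130 → 80 bp
  131–271 then 1–16 → 141 + 16 = 157 bp
Sorted largest to smallest: 157, 80, 34 bp.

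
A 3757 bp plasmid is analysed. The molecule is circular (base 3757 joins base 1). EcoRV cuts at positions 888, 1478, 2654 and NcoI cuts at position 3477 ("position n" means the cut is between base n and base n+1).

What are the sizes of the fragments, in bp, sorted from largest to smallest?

Combined cut positions (sorted): 888, 1478, 2654, 3477.
Circular molecule, 4 cuts → 4 fragments:
  1478 − 888 = 590 bp
  2654 − 1478 = 1176 bp
  3477 − 2654 = 823 bp
  wrap: 3757 − 3477 + 888 = 1168 bp
Sorted largest to smallest: 1176, 1168, 823, 590 bp.

1176, 1168, 823, 590 bp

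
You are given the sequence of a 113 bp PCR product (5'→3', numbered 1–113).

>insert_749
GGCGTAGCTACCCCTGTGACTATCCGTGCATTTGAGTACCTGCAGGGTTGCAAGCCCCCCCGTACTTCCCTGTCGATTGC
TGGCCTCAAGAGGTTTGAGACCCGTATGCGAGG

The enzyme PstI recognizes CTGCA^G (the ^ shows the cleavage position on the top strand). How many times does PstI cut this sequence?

1

CTGCAG occurs starting at position 40.
PstI cuts at 1 site.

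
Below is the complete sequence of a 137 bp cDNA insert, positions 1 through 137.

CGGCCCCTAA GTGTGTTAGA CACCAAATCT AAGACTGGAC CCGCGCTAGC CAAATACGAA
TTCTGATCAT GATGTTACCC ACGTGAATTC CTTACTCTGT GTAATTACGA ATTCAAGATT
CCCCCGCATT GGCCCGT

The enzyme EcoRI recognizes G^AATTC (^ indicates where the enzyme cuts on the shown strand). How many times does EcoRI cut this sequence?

3

GAATTC occurs starting at positions 58, 85, 109.
EcoRI cuts at 3 sites.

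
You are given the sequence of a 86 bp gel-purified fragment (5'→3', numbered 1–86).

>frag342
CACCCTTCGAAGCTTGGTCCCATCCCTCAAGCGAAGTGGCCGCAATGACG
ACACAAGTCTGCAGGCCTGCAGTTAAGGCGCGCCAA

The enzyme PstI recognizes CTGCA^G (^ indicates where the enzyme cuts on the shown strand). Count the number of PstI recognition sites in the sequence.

CTGCAG occurs starting at positions 59, 67.
PstI cuts at 2 sites.

2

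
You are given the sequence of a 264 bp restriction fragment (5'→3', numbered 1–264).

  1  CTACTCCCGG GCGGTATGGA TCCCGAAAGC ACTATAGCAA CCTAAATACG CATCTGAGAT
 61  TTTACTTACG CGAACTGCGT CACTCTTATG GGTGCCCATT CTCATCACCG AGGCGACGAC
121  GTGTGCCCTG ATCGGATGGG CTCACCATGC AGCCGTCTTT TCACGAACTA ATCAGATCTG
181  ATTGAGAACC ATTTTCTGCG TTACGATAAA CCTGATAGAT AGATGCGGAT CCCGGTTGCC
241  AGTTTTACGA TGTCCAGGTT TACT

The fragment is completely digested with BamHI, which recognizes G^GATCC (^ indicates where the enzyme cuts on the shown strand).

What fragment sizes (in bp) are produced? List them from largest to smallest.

209, 37, 18 bp

BamHI sites (GGATCC) start at positions 18, 227.
BamHI cuts after the first base of each site, so after positions 18, 227.
Linear molecule, 2 cuts → 3 fragments:
  1–18 → 18 bp
  19–227 → 209 bp
  228–264 → 37 bp
Sorted largest to smallest: 209, 37, 18 bp.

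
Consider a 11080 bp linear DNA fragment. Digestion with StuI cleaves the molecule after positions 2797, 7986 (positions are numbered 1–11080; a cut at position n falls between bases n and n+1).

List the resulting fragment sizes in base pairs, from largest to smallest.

5189, 3094, 2797 bp

Linear molecule, 2 cuts → 3 fragments:
  2797 − 0 = 2797 bp
  7986 − 2797 = 5189 bp
  11080 − 7986 = 3094 bp
Sorted largest to smallest: 5189, 3094, 2797 bp.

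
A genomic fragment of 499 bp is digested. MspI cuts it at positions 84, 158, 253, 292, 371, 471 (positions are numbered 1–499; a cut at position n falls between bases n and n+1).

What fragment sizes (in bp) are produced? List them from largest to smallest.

Linear molecule, 6 cuts → 7 fragments:
  84 − 0 = 84 bp
  158 − 84 = 74 bp
  253 − 158 = 95 bp
  292 − 253 = 39 bp
  371 − 292 = 79 bp
  471 − 371 = 100 bp
  499 − 471 = 28 bp
Sorted largest to smallest: 100, 95, 84, 79, 74, 39, 28 bp.

100, 95, 84, 79, 74, 39, 28 bp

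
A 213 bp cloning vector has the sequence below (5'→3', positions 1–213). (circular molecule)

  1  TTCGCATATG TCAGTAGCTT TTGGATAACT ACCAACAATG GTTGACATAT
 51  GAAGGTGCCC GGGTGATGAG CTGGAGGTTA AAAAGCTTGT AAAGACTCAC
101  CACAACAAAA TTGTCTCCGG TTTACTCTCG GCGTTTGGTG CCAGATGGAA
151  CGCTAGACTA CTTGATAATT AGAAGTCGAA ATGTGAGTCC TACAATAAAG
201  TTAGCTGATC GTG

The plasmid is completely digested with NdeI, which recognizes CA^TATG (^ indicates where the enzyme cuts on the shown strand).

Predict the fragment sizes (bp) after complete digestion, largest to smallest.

NdeI sites (CATATG) start at positions 5, 46.
NdeI cuts after base 2 of each site, so after positions 6, 47.
Circular molecule, 2 cuts → 2 fragments:
  7–47 → 41 bp
  48–213 then 1–6 → 166 + 6 = 172 bp
Sorted largest to smallest: 172, 41 bp.

172, 41 bp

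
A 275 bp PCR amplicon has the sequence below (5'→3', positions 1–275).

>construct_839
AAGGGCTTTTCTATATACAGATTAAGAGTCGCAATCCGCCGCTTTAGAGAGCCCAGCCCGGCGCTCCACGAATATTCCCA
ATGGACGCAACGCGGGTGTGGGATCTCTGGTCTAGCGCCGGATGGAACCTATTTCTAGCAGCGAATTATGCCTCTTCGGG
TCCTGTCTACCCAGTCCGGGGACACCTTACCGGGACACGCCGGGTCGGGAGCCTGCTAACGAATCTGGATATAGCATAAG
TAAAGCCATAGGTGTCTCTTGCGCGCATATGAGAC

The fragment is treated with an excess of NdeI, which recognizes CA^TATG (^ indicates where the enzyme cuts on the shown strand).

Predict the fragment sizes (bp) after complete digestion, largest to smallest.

267, 8 bp

The NdeI site (CATATG) starts at position 266.
NdeI cuts after base 2 of each site, so after position 267.
Linear molecule, 1 cut → 2 fragments:
  1–267 → 267 bp
  268–275 → 8 bp
Sorted largest to smallest: 267, 8 bp.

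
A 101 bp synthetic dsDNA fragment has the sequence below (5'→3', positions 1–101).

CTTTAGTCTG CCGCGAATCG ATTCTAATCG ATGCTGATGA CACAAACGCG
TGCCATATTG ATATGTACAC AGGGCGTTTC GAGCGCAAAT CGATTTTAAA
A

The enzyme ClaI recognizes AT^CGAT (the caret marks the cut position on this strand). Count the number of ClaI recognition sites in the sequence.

3

ATCGAT occurs starting at positions 17, 27, 89.
ClaI cuts at 3 sites.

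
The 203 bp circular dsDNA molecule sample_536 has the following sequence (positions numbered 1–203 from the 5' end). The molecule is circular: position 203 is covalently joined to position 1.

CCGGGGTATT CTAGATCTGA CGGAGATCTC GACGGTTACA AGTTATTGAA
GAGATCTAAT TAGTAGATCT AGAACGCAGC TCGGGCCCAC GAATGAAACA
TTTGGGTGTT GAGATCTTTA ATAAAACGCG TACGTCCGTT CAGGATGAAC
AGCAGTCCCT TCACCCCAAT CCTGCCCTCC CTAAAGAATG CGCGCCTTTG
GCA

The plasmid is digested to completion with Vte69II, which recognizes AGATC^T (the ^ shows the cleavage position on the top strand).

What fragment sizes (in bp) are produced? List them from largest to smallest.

104, 47, 28, 13, 11 bp

Vte69II sites (AGATCT) start at positions 13, 24, 52, 65, 112.
Vte69II cuts after base 5 of each site (before the last base), so after positions 17, 28, 56, 69, 116.
Circular molecule, 5 cuts → 5 fragments:
  18–28 → 11 bp
  29–56 → 28 bp
  57–69 → 13 bp
  70–116 → 47 bp
  117–203 then 1–17 → 87 + 17 = 104 bp
Sorted largest to smallest: 104, 47, 28, 13, 11 bp.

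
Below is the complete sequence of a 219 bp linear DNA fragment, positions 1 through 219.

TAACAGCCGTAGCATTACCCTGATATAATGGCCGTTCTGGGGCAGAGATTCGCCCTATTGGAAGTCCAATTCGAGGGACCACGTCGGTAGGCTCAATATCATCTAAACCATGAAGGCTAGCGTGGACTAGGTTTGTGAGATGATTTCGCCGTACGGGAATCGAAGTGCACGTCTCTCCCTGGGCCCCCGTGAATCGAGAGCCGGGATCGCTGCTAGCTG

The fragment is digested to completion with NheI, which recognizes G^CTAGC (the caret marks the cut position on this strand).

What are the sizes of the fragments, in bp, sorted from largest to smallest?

NheI sites (GCTAGC) start at positions 116, 212.
NheI cuts after the first base of each site, so after positions 116, 212.
Linear molecule, 2 cuts → 3 fragments:
  1–116 → 116 bp
  117–212 → 96 bp
  213–219 → 7 bp
Sorted largest to smallest: 116, 96, 7 bp.

116, 96, 7 bp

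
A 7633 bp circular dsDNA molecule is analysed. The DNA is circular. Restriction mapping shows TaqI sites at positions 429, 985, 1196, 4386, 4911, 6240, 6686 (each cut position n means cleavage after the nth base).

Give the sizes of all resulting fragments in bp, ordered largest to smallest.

3190, 1376, 1329, 556, 525, 446, 211 bp

Circular molecule, 7 cuts → 7 fragments:
  985 − 429 = 556 bp
  1196 − 985 = 211 bp
  4386 − 1196 = 3190 bp
  4911 − 4386 = 525 bp
  6240 − 4911 = 1329 bp
  6686 − 6240 = 446 bp
  wrap: 7633 − 6686 + 429 = 1376 bp
Sorted largest to smallest: 3190, 1376, 1329, 556, 525, 446, 211 bp.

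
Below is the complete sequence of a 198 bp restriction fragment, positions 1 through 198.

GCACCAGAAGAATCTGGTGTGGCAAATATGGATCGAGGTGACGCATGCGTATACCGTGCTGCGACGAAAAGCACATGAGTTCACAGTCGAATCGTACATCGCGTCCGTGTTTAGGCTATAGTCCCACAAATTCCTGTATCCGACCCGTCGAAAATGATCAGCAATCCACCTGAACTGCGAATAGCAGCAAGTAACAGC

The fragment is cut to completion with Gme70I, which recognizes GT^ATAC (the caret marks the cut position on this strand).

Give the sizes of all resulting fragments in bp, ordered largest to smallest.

148, 50 bp

The Gme70I site (GTATAC) starts at position 49.
Gme70I cuts after base 2 of each site, so after position 50.
Linear molecule, 1 cut → 2 fragments:
  1–50 → 50 bp
  51–198 → 148 bp
Sorted largest to smallest: 148, 50 bp.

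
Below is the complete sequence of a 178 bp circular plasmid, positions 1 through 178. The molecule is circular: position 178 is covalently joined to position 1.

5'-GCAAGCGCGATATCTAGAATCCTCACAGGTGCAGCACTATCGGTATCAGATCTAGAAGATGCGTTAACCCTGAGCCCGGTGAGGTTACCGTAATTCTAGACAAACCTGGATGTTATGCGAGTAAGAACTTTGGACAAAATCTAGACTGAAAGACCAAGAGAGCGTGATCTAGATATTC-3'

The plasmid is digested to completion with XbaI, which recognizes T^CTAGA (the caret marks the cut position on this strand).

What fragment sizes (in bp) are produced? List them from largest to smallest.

45, 44, 38, 28, 23 bp

XbaI sites (TCTAGA) start at positions 13, 51, 95, 140, 168.
XbaI cuts after the first base of each site, so after positions 13, 51, 95, 140, 168.
Circular molecule, 5 cuts → 5 fragments:
  14–51 → 38 bp
  52–95 → 44 bp
  96–140 → 45 bp
  141–168 → 28 bp
  169–178 then 1–13 → 10 + 13 = 23 bp
Sorted largest to smallest: 45, 44, 38, 28, 23 bp.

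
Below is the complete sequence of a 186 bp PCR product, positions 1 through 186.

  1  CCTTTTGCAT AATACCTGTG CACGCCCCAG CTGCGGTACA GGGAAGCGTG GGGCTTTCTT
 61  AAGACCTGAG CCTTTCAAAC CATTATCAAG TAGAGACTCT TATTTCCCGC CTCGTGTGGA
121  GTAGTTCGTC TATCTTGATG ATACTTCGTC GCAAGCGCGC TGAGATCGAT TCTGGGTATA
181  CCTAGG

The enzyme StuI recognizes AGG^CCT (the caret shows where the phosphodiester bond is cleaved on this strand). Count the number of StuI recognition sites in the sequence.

0

No occurrence of AGGCCT is present in the sequence.
StuI does not cut: 0 sites.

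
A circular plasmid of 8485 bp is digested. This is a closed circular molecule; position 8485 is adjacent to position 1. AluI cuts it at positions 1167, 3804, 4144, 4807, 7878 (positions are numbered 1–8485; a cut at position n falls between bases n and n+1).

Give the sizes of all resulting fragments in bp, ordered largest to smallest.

3071, 2637, 1774, 663, 340 bp

Circular molecule, 5 cuts → 5 fragments:
  3804 − 1167 = 2637 bp
  4144 − 3804 = 340 bp
  4807 − 4144 = 663 bp
  7878 − 4807 = 3071 bp
  wrap: 8485 − 7878 + 1167 = 1774 bp
Sorted largest to smallest: 3071, 2637, 1774, 663, 340 bp.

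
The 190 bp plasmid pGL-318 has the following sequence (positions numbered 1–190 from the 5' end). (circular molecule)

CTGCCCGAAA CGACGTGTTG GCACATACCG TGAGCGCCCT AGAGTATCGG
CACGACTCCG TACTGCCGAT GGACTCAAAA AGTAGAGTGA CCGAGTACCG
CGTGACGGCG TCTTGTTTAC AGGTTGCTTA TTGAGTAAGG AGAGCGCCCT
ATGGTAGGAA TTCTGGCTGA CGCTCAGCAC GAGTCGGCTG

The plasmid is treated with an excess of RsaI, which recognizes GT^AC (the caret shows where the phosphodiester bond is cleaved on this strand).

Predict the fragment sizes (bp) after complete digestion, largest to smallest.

155, 35 bp

RsaI sites (GTAC) start at positions 60, 95.
RsaI cuts after base 2 of each site, so after positions 61, 96.
Circular molecule, 2 cuts → 2 fragments:
  62–96 → 35 bp
  97–190 then 1–61 → 94 + 61 = 155 bp
Sorted largest to smallest: 155, 35 bp.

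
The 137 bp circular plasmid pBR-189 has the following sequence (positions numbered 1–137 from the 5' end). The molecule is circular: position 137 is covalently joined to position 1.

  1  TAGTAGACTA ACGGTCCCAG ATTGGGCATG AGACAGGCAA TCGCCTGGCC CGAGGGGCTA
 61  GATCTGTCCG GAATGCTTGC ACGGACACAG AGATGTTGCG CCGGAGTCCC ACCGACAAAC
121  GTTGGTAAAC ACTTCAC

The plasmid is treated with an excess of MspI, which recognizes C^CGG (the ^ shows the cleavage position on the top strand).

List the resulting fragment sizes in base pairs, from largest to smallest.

104, 33 bp

MspI sites (CCGG) start at positions 68, 101.
MspI cuts after the first base of each site, so after positions 68, 101.
Circular molecule, 2 cuts → 2 fragments:
  69–101 → 33 bp
  102–137 then 1–68 → 36 + 68 = 104 bp
Sorted largest to smallest: 104, 33 bp.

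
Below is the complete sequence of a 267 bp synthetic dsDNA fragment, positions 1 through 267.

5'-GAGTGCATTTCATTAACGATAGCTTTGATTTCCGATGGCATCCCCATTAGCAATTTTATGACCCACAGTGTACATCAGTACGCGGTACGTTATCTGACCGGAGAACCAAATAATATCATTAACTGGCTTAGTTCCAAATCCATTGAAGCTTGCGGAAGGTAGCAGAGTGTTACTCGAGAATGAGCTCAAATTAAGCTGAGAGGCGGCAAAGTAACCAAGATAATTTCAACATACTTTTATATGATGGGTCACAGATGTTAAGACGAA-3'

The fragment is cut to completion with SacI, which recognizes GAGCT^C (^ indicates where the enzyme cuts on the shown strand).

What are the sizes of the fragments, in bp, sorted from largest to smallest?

The SacI site (GAGCTC) starts at position 182.
SacI cuts after base 5 of each site (before the last base), so after position 186.
Linear molecule, 1 cut → 2 fragments:
  1–186 → 186 bp
  187–267 → 81 bp
Sorted largest to smallest: 186, 81 bp.

186, 81 bp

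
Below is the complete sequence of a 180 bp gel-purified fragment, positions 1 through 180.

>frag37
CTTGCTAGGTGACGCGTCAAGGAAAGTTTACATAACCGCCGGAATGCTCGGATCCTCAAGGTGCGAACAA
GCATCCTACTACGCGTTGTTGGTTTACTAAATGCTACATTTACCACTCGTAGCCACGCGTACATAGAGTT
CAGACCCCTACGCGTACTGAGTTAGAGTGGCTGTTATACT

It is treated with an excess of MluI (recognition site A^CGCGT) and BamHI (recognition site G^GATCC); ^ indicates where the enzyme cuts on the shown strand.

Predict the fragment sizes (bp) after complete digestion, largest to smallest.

MluI sites (ACGCGT) start at positions 12, 81, 125, 150.
MluI cuts after the first base of each site, so after positions 12, 81, 125, 150.
The BamHI site (GGATCC) starts at position 50.
BamHI cuts after the first base of each site, so after position 50.
Combined cut positions: 12, 50, 81, 125, 150.
Linear molecule, 5 cuts → 6 fragments:
  1–12 → 12 bp
  13–50 → 38 bp
  51–81 → 31 bp
  82–125 → 44 bp
  126–150 → 25 bp
  151–180 → 30 bp
Sorted largest to smallest: 44, 38, 31, 30, 25, 12 bp.

44, 38, 31, 30, 25, 12 bp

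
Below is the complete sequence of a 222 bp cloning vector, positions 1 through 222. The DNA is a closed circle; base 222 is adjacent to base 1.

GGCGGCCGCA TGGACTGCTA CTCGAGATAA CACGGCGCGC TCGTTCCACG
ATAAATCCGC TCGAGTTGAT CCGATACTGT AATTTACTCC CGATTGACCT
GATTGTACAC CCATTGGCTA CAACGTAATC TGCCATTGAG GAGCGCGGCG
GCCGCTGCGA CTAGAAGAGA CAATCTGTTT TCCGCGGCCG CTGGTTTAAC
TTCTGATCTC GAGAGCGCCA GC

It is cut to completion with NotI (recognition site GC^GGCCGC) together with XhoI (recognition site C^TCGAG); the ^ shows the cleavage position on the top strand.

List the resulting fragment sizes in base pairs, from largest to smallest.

89, 39, 36, 23, 18, 17 bp

NotI sites (GCGGCCGC) start at positions 2, 148, 184.
NotI cuts after base 2 of each site, so after positions 3, 149, 185.
XhoI sites (CTCGAG) start at positions 21, 60, 208.
XhoI cuts after the first base of each site, so after positions 21, 60, 208.
Combined cut positions: 3, 21, 60, 149, 185, 208.
Circular molecule, 6 cuts → 6 fragments:
  4–21 → 18 bp
  22–60 → 39 bp
  61–149 → 89 bp
  150–185 → 36 bp
  186–208 → 23 bp
  209–222 then 1–3 → 14 + 3 = 17 bp
Sorted largest to smallest: 89, 39, 36, 23, 18, 17 bp.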